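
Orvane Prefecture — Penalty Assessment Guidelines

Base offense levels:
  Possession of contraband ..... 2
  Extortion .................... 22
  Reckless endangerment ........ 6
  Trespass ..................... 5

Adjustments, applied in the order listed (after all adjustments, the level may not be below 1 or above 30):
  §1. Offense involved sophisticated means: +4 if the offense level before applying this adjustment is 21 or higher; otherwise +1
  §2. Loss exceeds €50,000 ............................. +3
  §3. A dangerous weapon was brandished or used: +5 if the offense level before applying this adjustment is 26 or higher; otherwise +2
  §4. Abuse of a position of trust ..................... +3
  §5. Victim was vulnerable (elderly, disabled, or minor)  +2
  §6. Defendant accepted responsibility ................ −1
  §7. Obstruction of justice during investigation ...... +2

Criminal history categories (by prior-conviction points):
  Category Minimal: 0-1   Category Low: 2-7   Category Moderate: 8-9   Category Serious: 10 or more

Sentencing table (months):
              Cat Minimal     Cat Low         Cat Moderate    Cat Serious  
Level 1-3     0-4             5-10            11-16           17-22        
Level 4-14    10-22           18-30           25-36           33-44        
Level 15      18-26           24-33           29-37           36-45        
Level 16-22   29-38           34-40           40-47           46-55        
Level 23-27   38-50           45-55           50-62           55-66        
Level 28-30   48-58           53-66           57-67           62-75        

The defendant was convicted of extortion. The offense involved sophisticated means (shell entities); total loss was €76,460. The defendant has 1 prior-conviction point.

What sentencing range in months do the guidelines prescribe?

48-58 months

Base offense level for extortion: 22.
§1 applies (level before this adjustment is 22 ≥ 21, so +4): 22 + 4 = 26.
§2 applies: 26 + 3 = 29.
§3 does not apply.
§4 does not apply.
§5 does not apply.
§6 does not apply.
Final offense level: 29.
Criminal history: 1 prior point → Category Minimal (0-1).
Level 29 falls in the 28-30 band.
Grid: Level 28-30 × Category Minimal = 48-58 months.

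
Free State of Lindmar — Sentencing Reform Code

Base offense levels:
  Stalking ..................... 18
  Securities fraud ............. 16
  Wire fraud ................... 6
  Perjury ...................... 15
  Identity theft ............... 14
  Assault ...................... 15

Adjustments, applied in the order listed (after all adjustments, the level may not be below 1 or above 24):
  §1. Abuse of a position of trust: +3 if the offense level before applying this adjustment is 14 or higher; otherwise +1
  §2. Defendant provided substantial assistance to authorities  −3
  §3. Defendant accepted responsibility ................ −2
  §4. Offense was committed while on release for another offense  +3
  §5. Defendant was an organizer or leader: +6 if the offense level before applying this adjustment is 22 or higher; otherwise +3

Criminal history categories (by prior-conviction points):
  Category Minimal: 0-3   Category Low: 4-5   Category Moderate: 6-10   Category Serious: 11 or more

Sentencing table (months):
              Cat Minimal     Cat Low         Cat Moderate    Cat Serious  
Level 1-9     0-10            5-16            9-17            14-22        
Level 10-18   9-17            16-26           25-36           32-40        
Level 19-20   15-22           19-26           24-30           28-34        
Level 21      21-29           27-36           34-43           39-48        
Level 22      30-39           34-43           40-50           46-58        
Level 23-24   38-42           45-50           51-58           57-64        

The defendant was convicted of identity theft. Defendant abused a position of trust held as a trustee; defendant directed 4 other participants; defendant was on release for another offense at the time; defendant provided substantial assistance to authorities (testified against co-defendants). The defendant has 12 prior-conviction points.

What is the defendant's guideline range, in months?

28-34 months

Base offense level for identity theft: 14.
§1 applies (level before this adjustment is 14 ≥ 14, so +3): 14 + 3 = 17.
§2 applies: 17 − 3 = 14.
§4 applies: 14 + 3 = 17.
§5 applies (level before this adjustment is 17 < 22, so +3): 17 + 3 = 20.
Final offense level: 20.
Criminal history: 12 prior points → Category Serious (11+).
Level 20 falls in the 19-20 band.
Grid: Level 19-20 × Category Serious = 28-34 months.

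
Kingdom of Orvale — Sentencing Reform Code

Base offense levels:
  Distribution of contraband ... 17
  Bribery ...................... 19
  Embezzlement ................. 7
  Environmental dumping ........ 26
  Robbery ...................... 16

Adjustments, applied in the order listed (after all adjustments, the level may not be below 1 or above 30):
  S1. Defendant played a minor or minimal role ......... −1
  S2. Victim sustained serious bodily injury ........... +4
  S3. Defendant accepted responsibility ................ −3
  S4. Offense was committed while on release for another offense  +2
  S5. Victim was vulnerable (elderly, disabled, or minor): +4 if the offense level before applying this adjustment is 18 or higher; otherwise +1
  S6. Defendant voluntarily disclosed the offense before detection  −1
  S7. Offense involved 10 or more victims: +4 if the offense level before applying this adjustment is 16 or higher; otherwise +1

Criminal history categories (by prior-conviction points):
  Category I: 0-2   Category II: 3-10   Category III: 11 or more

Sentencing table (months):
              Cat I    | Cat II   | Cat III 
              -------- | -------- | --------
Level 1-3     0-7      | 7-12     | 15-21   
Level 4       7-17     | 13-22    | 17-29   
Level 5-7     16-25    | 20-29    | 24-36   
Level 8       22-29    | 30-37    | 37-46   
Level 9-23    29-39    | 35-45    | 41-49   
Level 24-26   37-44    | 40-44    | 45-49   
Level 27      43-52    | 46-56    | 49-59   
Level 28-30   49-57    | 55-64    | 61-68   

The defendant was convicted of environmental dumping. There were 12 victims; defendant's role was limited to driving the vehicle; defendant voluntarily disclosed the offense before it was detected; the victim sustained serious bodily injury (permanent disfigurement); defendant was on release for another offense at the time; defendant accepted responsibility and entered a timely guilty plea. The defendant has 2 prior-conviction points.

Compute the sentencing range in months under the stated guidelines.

49-57 months

Base offense level for environmental dumping: 26.
S1 applies: 26 − 1 = 25.
S2 applies: 25 + 4 = 29.
S3 applies: 29 − 3 = 26.
S4 applies: 26 + 2 = 28.
S6 applies: 28 − 1 = 27.
S7 applies (level before this adjustment is 27 ≥ 16, so +4): 27 + 4 = 31.
Level 31 exceeds the maximum of 30; capped at 30.
Final offense level: 30.
Criminal history: 2 prior points → Category I (0-2).
Level 30 falls in the 28-30 band.
Grid: Level 28-30 × Category I = 49-57 months.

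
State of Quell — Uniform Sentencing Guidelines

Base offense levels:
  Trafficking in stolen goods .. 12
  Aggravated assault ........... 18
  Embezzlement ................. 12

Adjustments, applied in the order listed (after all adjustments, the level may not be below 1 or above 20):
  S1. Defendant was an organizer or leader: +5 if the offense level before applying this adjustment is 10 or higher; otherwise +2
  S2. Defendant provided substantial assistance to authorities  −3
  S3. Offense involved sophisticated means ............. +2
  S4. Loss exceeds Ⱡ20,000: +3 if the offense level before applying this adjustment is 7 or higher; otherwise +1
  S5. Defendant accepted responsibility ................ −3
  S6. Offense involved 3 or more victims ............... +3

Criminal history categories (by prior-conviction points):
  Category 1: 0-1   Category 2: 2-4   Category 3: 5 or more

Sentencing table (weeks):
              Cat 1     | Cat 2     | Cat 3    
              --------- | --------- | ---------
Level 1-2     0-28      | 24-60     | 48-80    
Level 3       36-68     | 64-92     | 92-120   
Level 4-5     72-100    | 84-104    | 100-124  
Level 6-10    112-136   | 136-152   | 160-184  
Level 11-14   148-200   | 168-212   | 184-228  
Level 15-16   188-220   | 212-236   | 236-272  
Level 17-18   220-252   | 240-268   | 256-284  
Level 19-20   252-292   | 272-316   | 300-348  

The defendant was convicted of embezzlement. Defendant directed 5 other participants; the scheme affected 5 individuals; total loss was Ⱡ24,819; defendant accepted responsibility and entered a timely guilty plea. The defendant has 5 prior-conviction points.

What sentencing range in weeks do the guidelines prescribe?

300-348 weeks

Base offense level for embezzlement: 12.
S1 applies (level before this adjustment is 12 ≥ 10, so +5): 12 + 5 = 17.
S2 does not apply.
S4 applies (level before this adjustment is 17 ≥ 7, so +3): 17 + 3 = 20.
S5 applies: 20 − 3 = 17.
S6 applies: 17 + 3 = 20.
Final offense level: 20.
Criminal history: 5 prior points → Category 3 (5+).
Level 20 falls in the 19-20 band.
Grid: Level 19-20 × Category 3 = 300-348 weeks.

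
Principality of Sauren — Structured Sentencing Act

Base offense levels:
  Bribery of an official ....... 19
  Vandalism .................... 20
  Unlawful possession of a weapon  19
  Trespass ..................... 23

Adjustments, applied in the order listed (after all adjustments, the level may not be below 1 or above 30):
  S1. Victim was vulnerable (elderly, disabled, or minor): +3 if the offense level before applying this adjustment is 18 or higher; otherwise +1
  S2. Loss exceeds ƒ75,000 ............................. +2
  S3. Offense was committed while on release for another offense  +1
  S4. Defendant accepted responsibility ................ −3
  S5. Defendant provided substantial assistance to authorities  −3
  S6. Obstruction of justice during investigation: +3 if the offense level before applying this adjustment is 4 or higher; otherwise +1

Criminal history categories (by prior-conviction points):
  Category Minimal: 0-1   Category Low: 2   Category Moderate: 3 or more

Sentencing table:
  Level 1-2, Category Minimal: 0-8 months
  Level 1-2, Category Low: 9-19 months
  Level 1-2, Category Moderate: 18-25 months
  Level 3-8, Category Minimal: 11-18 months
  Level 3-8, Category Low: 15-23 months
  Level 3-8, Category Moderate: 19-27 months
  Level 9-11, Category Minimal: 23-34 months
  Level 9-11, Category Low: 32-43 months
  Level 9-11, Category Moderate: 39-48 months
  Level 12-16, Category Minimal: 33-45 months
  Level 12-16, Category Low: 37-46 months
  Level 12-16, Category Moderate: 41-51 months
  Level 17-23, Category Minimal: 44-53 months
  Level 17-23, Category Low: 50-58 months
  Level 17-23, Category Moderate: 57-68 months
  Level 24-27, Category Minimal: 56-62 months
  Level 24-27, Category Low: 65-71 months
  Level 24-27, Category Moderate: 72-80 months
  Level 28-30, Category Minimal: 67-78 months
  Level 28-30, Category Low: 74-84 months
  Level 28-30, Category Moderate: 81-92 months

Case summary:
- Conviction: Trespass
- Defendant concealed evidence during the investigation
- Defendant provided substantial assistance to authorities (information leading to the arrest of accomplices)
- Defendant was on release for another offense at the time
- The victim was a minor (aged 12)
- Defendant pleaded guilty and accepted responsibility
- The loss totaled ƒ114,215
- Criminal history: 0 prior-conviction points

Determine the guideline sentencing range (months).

Base offense level for trespass: 23.
S1 applies (level before this adjustment is 23 ≥ 18, so +3): 23 + 3 = 26.
S2 applies: 26 + 2 = 28.
S3 applies: 28 + 1 = 29.
S4 applies: 29 − 3 = 26.
S5 applies: 26 − 3 = 23.
S6 applies (level before this adjustment is 23 ≥ 4, so +3): 23 + 3 = 26.
Final offense level: 26.
Criminal history: 0 prior points → Category Minimal (0-1).
Level 26 falls in the 24-27 band.
Grid: Level 24-27 × Category Minimal = 56-62 months.

56-62 months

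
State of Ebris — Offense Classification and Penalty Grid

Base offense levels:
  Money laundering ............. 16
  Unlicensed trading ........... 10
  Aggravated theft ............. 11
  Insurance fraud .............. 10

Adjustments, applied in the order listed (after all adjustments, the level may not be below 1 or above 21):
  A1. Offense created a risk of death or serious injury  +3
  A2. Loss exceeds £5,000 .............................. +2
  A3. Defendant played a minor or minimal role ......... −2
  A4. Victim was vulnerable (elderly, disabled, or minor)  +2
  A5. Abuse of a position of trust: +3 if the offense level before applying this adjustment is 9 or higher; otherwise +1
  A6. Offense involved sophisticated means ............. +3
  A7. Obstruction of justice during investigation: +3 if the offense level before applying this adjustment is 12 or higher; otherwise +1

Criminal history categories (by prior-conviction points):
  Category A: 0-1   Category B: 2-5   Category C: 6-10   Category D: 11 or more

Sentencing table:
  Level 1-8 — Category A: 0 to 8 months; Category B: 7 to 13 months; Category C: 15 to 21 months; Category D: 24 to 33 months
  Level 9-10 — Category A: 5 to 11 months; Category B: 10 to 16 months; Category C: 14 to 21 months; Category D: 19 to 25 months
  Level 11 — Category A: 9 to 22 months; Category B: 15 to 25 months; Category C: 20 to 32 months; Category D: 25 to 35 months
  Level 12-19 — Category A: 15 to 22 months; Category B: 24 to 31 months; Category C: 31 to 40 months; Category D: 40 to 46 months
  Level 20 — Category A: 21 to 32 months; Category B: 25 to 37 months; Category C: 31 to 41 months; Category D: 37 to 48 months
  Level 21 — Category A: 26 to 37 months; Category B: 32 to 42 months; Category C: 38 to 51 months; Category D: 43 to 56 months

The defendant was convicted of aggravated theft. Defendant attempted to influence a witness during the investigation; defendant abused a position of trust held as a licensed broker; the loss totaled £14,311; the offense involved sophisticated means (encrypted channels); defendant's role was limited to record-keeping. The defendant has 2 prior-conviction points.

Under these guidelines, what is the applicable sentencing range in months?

Base offense level for aggravated theft: 11.
A2 applies: 11 + 2 = 13.
A3 applies: 13 − 2 = 11.
A5 applies (level before this adjustment is 11 ≥ 9, so +3): 11 + 3 = 14.
A6 applies: 14 + 3 = 17.
A7 applies (level before this adjustment is 17 ≥ 12, so +3): 17 + 3 = 20.
Final offense level: 20.
Criminal history: 2 prior points → Category B (2-5).
Level 20 falls in the 20 band.
Grid: Level 20 × Category B = 25-37 months.

25-37 months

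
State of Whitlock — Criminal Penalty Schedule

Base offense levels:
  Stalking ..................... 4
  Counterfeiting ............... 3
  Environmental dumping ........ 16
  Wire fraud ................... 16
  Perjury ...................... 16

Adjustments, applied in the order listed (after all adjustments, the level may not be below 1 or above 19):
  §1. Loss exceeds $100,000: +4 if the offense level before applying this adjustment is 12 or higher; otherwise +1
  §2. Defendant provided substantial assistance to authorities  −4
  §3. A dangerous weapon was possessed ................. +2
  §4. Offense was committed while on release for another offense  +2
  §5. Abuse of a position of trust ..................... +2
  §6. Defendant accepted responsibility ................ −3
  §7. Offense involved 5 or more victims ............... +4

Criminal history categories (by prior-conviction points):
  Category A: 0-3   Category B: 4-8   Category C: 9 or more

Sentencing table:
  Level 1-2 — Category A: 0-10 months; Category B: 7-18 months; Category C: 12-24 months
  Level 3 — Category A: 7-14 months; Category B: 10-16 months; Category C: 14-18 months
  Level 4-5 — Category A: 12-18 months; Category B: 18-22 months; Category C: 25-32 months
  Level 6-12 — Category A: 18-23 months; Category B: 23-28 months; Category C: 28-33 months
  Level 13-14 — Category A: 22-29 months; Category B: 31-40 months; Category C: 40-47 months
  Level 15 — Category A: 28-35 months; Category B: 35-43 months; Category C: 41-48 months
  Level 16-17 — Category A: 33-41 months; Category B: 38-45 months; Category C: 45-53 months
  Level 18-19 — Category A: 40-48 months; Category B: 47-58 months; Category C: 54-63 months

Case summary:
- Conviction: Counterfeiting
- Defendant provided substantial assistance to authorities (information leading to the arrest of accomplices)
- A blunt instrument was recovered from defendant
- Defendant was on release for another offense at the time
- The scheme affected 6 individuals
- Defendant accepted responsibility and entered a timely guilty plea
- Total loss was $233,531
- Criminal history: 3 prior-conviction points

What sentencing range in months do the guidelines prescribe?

12-18 months

Base offense level for counterfeiting: 3.
§1 applies (level before this adjustment is 3 < 12, so +1): 3 + 1 = 4.
§2 applies: 4 − 4 = 0.
§3 applies: 0 + 2 = 2.
§4 applies: 2 + 2 = 4.
§5 does not apply.
§6 applies: 4 − 3 = 1.
§7 applies: 1 + 4 = 5.
Final offense level: 5.
Criminal history: 3 prior points → Category A (0-3).
Level 5 falls in the 4-5 band.
Grid: Level 4-5 × Category A = 12-18 months.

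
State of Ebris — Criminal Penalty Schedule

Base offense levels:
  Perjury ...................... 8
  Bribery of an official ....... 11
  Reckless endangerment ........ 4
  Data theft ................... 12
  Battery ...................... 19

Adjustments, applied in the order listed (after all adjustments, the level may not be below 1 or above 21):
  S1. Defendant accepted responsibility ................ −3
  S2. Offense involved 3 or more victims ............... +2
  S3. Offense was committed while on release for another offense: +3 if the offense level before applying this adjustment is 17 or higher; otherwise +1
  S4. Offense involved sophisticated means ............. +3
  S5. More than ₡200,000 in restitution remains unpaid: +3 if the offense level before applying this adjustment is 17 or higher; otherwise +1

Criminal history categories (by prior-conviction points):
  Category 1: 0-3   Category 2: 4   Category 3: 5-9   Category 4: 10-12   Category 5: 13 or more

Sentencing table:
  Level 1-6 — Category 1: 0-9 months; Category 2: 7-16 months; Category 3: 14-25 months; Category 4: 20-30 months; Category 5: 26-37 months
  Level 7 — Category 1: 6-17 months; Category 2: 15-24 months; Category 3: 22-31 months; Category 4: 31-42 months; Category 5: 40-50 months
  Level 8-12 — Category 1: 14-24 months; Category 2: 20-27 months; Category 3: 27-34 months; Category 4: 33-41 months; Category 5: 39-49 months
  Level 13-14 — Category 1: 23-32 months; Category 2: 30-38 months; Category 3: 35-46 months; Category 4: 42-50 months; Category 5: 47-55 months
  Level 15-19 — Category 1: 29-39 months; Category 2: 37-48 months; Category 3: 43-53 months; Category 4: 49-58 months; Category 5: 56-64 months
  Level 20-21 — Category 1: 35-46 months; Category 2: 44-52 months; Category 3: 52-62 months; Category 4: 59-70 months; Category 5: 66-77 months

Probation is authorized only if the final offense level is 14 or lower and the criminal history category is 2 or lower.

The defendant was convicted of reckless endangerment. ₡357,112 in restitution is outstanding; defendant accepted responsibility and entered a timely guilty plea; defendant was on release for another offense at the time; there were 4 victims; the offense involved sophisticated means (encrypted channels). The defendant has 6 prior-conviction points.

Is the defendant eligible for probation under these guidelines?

No

Base offense level for reckless endangerment: 4.
S1 applies: 4 − 3 = 1.
S2 applies: 1 + 2 = 3.
S3 applies (level before this adjustment is 3 < 17, so +1): 3 + 1 = 4.
S4 applies: 4 + 3 = 7.
S5 applies (level before this adjustment is 7 < 17, so +1): 7 + 1 = 8.
Final offense level: 8.
Criminal history: 6 prior points → Category 3 (5-9).
Level 8 falls in the 8-12 band.
Grid: Level 8-12 × Category 3 = 27-34 months.
Probation check: level 8 ≤ 14 and category 3 > 2 → not eligible.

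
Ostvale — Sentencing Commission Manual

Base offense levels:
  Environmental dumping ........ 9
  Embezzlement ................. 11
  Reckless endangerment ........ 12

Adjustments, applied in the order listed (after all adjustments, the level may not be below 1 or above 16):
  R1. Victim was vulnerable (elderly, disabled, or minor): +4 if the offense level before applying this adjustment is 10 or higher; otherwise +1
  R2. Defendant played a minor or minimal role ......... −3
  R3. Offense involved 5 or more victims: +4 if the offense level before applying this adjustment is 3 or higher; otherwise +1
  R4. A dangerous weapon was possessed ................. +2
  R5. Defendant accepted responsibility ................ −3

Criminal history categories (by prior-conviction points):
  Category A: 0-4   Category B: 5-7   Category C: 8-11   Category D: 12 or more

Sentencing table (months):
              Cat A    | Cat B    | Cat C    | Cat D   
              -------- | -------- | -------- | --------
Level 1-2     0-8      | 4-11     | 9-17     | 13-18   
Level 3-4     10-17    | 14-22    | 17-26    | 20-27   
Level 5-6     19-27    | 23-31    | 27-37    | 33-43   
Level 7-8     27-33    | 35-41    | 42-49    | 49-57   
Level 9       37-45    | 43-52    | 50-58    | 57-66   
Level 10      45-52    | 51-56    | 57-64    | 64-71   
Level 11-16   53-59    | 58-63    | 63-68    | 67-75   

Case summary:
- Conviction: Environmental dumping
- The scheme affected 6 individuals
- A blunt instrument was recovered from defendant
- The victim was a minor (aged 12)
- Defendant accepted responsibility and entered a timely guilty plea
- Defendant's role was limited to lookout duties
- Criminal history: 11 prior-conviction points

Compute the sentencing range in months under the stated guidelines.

57-64 months

Base offense level for environmental dumping: 9.
R1 applies (level before this adjustment is 9 < 10, so +1): 9 + 1 = 10.
R2 applies: 10 − 3 = 7.
R3 applies (level before this adjustment is 7 ≥ 3, so +4): 7 + 4 = 11.
R4 applies: 11 + 2 = 13.
R5 applies: 13 − 3 = 10.
Final offense level: 10.
Criminal history: 11 prior points → Category C (8-11).
Level 10 falls in the 10 band.
Grid: Level 10 × Category C = 57-64 months.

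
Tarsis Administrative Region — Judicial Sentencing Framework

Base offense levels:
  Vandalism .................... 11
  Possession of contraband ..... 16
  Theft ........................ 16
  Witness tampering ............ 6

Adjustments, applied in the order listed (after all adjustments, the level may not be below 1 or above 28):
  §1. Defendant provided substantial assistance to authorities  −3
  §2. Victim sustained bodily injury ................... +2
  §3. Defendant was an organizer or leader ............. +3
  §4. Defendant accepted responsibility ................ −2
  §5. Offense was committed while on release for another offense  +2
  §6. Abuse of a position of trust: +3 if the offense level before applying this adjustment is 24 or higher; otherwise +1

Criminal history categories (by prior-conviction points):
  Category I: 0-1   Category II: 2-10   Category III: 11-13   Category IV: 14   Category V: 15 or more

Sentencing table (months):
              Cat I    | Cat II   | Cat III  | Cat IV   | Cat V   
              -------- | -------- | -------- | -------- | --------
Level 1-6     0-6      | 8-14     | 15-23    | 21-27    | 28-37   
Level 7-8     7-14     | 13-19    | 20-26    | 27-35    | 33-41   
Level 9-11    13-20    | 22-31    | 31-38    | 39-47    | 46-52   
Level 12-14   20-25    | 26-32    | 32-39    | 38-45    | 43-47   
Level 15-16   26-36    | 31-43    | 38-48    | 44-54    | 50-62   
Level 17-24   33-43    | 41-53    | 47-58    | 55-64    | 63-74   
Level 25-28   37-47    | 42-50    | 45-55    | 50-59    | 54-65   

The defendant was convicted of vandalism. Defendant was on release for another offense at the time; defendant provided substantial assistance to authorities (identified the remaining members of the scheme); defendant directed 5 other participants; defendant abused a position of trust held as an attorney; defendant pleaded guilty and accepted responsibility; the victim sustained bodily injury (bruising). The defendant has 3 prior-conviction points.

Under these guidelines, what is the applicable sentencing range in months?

Base offense level for vandalism: 11.
§1 applies: 11 − 3 = 8.
§2 applies: 8 + 2 = 10.
§3 applies: 10 + 3 = 13.
§4 applies: 13 − 2 = 11.
§5 applies: 11 + 2 = 13.
§6 applies (level before this adjustment is 13 < 24, so +1): 13 + 1 = 14.
Final offense level: 14.
Criminal history: 3 prior points → Category II (2-10).
Level 14 falls in the 12-14 band.
Grid: Level 12-14 × Category II = 26-32 months.

26-32 months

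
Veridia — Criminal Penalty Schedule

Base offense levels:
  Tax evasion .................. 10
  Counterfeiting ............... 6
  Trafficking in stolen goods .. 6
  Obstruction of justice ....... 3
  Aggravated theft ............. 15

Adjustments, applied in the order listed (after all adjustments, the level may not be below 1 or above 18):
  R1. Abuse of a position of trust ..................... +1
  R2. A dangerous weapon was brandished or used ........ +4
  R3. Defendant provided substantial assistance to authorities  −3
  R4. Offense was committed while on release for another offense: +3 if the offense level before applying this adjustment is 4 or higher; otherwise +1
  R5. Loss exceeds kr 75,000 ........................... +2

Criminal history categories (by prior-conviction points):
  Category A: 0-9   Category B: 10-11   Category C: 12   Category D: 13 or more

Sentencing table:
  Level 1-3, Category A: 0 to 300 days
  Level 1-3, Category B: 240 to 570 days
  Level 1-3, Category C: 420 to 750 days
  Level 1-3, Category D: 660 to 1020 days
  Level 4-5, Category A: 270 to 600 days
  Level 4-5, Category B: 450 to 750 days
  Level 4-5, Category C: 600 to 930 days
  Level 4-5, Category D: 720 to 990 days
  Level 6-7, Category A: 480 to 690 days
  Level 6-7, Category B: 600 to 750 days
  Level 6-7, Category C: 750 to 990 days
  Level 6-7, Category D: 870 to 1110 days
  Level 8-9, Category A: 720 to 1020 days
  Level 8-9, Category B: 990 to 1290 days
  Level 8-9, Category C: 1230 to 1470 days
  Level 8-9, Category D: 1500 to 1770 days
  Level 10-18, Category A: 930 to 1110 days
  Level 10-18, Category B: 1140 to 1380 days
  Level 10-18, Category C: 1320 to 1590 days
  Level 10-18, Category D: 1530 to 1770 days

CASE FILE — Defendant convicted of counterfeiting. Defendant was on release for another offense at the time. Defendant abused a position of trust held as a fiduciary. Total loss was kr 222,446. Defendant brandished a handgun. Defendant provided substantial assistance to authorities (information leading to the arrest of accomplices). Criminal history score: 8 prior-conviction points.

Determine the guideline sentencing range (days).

930-1110 days

Base offense level for counterfeiting: 6.
R1 applies: 6 + 1 = 7.
R2 applies: 7 + 4 = 11.
R3 applies: 11 − 3 = 8.
R4 applies (level before this adjustment is 8 ≥ 4, so +3): 8 + 3 = 11.
R5 applies: 11 + 2 = 13.
Final offense level: 13.
Criminal history: 8 prior points → Category A (0-9).
Level 13 falls in the 10-18 band.
Grid: Level 10-18 × Category A = 930-1110 days.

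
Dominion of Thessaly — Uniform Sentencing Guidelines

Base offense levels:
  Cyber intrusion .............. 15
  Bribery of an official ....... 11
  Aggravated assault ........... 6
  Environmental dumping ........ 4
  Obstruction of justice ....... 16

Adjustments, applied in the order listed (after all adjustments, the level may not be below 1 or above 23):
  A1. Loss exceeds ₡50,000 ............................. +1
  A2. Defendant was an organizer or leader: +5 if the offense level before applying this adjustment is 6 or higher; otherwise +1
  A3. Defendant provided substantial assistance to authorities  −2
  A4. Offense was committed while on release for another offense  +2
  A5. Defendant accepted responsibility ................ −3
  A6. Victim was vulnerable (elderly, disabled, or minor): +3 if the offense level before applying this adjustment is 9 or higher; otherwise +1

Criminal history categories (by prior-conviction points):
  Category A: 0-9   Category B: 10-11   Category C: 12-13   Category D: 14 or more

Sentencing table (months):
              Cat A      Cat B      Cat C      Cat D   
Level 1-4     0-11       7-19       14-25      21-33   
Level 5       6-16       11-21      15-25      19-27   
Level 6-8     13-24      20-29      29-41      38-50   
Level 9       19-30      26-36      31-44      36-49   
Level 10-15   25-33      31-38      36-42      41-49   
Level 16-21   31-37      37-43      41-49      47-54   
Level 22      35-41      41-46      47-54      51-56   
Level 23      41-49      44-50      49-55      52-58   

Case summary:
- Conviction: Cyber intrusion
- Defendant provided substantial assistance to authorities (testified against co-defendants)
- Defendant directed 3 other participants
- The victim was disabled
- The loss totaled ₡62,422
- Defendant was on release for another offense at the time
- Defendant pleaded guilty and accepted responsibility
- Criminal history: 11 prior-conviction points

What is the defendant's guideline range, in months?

Base offense level for cyber intrusion: 15.
A1 applies: 15 + 1 = 16.
A2 applies (level before this adjustment is 16 ≥ 6, so +5): 16 + 5 = 21.
A3 applies: 21 − 2 = 19.
A4 applies: 19 + 2 = 21.
A5 applies: 21 − 3 = 18.
A6 applies (level before this adjustment is 18 ≥ 9, so +3): 18 + 3 = 21.
Final offense level: 21.
Criminal history: 11 prior points → Category B (10-11).
Level 21 falls in the 16-21 band.
Grid: Level 16-21 × Category B = 37-43 months.

37-43 months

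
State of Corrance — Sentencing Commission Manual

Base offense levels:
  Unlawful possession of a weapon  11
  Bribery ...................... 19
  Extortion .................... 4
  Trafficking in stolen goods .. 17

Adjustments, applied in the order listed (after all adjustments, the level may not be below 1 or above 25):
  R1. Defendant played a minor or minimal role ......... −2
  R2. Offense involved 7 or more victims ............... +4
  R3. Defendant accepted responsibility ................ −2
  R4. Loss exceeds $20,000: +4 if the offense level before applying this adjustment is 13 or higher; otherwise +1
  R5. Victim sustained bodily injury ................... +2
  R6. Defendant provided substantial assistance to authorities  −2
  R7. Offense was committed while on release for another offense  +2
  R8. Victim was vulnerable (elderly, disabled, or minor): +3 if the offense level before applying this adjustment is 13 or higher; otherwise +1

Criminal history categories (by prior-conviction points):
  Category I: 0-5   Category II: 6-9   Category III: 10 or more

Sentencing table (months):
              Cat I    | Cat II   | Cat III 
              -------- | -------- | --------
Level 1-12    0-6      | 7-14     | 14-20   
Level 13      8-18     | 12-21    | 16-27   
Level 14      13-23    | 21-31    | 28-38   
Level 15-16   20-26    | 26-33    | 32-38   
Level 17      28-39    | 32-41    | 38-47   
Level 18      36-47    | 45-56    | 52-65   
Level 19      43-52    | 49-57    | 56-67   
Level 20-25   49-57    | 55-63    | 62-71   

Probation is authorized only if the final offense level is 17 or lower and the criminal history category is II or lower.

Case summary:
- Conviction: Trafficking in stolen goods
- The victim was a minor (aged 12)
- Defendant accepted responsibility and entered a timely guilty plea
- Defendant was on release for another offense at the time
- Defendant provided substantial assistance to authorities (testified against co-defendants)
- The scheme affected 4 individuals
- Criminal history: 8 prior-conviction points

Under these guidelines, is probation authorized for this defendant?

Base offense level for trafficking in stolen goods: 17.
R1 does not apply.
R2 does not apply.
R3 applies: 17 − 2 = 15.
R4 does not apply.
R6 applies: 15 − 2 = 13.
R7 applies: 13 + 2 = 15.
R8 applies (level before this adjustment is 15 ≥ 13, so +3): 15 + 3 = 18.
Final offense level: 18.
Criminal history: 8 prior points → Category II (6-9).
Level 18 falls in the 18 band.
Grid: Level 18 × Category II = 45-56 months.
Probation check: level 18 > 17 and category II ≤ II → not eligible.

No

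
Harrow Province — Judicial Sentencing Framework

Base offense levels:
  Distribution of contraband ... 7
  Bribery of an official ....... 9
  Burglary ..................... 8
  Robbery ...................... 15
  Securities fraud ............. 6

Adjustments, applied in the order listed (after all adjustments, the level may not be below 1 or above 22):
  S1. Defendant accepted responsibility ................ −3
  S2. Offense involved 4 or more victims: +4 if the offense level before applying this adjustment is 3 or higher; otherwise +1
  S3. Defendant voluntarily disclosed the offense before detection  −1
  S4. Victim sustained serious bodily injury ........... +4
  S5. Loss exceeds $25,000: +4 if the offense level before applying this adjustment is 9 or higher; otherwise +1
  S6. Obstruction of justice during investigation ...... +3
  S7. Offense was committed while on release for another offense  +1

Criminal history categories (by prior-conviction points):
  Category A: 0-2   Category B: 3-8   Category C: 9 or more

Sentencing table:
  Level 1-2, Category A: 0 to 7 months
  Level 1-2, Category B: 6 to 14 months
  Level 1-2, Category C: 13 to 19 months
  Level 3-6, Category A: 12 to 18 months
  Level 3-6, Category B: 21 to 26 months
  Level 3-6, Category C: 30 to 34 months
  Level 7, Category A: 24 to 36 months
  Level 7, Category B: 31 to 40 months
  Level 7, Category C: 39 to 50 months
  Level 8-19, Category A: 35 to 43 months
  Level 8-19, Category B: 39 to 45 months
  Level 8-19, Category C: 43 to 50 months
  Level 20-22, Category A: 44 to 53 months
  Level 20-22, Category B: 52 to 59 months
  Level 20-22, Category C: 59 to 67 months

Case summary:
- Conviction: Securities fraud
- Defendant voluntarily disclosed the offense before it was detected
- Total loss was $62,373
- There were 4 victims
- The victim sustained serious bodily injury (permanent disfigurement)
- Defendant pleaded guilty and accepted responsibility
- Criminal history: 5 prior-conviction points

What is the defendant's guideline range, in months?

39-45 months

Base offense level for securities fraud: 6.
S1 applies: 6 − 3 = 3.
S2 applies (level before this adjustment is 3 ≥ 3, so +4): 3 + 4 = 7.
S3 applies: 7 − 1 = 6.
S4 applies: 6 + 4 = 10.
S5 applies (level before this adjustment is 10 ≥ 9, so +4): 10 + 4 = 14.
S6 does not apply.
Final offense level: 14.
Criminal history: 5 prior points → Category B (3-8).
Level 14 falls in the 8-19 band.
Grid: Level 8-19 × Category B = 39-45 months.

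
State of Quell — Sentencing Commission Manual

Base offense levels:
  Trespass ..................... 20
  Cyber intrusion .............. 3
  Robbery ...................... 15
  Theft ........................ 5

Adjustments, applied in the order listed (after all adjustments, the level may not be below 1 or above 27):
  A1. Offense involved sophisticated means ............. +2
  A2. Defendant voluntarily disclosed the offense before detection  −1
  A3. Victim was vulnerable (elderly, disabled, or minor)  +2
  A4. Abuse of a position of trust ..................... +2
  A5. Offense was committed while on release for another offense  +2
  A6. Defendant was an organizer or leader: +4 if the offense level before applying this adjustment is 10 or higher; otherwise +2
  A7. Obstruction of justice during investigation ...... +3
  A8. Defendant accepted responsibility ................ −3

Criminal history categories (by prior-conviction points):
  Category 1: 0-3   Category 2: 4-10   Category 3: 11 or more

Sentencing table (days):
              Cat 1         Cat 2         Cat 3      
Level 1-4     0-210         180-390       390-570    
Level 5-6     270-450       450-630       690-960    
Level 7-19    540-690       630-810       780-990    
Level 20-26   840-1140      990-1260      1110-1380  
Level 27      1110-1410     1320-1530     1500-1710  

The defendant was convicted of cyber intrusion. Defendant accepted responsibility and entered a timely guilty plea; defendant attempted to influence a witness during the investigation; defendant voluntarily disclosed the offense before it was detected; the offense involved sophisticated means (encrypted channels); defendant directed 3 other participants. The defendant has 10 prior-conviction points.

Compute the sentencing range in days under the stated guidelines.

450-630 days

Base offense level for cyber intrusion: 3.
A1 applies: 3 + 2 = 5.
A2 applies: 5 − 1 = 4.
A6 applies (level before this adjustment is 4 < 10, so +2): 4 + 2 = 6.
A7 applies: 6 + 3 = 9.
A8 applies: 9 − 3 = 6.
Final offense level: 6.
Criminal history: 10 prior points → Category 2 (4-10).
Level 6 falls in the 5-6 band.
Grid: Level 5-6 × Category 2 = 450-630 days.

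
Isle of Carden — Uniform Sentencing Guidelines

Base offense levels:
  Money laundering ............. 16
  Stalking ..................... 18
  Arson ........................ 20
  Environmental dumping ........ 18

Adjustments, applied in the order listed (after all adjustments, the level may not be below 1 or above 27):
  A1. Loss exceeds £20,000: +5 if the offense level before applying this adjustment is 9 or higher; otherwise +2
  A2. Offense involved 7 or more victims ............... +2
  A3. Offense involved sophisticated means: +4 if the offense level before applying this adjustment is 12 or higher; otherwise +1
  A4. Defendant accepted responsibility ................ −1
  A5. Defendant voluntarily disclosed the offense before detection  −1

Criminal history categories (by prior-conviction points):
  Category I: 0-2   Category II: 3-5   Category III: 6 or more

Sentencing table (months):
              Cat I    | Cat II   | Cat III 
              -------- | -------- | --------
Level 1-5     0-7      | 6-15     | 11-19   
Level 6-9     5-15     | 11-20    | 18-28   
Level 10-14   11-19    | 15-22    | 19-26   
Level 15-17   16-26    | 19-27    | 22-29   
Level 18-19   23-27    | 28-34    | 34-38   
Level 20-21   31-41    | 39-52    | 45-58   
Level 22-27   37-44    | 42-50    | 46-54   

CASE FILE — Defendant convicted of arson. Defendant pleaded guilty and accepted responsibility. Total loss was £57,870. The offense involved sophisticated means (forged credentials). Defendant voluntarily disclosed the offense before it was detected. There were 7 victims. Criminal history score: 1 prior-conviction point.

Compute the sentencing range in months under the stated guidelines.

Base offense level for arson: 20.
A1 applies (level before this adjustment is 20 ≥ 9, so +5): 20 + 5 = 25.
A2 applies: 25 + 2 = 27.
A3 applies (level before this adjustment is 27 ≥ 12, so +4): 27 + 4 = 31.
A4 applies: 31 − 1 = 30.
A5 applies: 30 − 1 = 29.
Level 29 exceeds the maximum of 27; capped at 27.
Final offense level: 27.
Criminal history: 1 prior point → Category I (0-2).
Level 27 falls in the 22-27 band.
Grid: Level 22-27 × Category I = 37-44 months.

37-44 months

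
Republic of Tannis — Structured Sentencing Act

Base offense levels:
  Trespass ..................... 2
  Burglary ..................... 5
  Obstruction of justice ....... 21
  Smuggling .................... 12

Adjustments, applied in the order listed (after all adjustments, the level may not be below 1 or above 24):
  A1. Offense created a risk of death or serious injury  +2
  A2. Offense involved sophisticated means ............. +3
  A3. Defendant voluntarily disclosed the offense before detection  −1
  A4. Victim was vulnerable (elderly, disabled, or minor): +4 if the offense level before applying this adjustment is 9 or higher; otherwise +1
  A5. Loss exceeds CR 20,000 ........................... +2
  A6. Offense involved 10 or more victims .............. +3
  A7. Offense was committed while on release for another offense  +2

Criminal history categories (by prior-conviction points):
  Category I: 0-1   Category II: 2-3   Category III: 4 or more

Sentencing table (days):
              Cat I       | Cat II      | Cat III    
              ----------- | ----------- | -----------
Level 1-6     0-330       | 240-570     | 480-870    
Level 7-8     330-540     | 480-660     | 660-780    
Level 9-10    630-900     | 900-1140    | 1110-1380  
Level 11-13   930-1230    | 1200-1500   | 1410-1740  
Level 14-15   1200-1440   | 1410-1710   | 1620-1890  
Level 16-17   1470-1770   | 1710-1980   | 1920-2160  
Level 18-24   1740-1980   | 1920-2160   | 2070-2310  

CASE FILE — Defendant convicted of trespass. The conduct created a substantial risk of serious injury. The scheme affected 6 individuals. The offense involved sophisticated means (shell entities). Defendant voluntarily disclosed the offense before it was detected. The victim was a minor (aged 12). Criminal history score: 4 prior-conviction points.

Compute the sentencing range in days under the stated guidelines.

Base offense level for trespass: 2.
A1 applies: 2 + 2 = 4.
A2 applies: 4 + 3 = 7.
A3 applies: 7 − 1 = 6.
A4 applies (level before this adjustment is 6 < 9, so +1): 6 + 1 = 7.
Final offense level: 7.
Criminal history: 4 prior points → Category III (4+).
Level 7 falls in the 7-8 band.
Grid: Level 7-8 × Category III = 660-780 days.

660-780 days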